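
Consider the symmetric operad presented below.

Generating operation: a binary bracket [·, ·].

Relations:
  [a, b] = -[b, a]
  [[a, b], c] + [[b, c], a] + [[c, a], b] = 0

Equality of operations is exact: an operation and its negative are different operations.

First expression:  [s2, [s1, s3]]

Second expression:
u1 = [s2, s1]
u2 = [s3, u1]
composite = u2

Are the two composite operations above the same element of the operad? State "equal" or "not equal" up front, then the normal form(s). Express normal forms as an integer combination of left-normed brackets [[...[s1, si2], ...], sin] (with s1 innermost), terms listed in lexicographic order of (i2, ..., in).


not equal: they reduce to -[[s1, s3], s2] and [[s1, s2], s3]


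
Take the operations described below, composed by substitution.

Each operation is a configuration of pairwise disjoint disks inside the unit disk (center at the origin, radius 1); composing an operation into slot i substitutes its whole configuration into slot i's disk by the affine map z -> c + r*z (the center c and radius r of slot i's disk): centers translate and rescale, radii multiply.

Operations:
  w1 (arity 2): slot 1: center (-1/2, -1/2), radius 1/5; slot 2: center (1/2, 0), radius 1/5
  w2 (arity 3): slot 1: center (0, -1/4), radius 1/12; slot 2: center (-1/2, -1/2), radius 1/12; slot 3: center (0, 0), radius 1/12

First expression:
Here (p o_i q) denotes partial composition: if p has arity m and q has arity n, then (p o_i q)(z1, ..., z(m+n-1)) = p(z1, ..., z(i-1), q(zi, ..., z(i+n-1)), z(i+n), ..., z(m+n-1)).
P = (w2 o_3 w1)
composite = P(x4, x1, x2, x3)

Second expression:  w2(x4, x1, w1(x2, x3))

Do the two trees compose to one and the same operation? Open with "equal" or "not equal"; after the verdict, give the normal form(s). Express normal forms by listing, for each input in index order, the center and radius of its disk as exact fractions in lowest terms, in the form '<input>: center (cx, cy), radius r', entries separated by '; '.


equal — both sides give x1: center (-1/2, -1/2), radius 1/12; x2: center (-1/24, -1/24), radius 1/60; x3: center (1/24, 0), radius 1/60; x4: center (0, -1/4), radius 1/12

The first composite normalizes to x1: center (-1/2, -1/2), radius 1/12; x2: center (-1/24, -1/24), radius 1/60; x3: center (1/24, 0), radius 1/60; x4: center (0, -1/4), radius 1/12
The second composite normalizes to x1: center (-1/2, -1/2), radius 1/12; x2: center (-1/24, -1/24), radius 1/60; x3: center (1/24, 0), radius 1/60; x4: center (0, -1/4), radius 1/12
One common form — equal.


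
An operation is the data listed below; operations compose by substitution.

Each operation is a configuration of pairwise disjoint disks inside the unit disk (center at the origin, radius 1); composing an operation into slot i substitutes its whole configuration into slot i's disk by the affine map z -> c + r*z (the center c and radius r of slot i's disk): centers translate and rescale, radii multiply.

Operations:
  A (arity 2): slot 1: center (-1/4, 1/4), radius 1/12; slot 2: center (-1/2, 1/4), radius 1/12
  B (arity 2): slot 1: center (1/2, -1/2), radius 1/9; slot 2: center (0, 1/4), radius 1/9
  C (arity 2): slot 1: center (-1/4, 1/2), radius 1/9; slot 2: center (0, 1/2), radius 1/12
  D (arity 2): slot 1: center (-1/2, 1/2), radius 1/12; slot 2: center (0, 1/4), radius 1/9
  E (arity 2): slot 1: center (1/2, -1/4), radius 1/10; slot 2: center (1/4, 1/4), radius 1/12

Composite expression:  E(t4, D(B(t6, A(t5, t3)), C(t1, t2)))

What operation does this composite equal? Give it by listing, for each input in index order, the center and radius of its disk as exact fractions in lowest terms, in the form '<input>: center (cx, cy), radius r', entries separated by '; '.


Nesting under E composes maps z -> c + r*z down each t-path.
t4: after 1 affine step, its disk has center (1/2, -1/4), radius 1/10
t6: after 3 affine steps, its disk has center (61/288, 83/288), radius 1/1296
t5: after 4 affine steps, its disk has center (1079/5184, 761/2592), radius 1/15552
t3: after 4 affine steps, its disk has center (539/2592, 761/2592), radius 1/15552
t1: after 3 affine steps, its disk has center (107/432, 119/432), radius 1/972
t2: after 3 affine steps, its disk has center (1/4, 119/432), radius 1/1296

t1: center (107/432, 119/432), radius 1/972; t2: center (1/4, 119/432), radius 1/1296; t3: center (539/2592, 761/2592), radius 1/15552; t4: center (1/2, -1/4), radius 1/10; t5: center (1079/5184, 761/2592), radius 1/15552; t6: center (61/288, 83/288), radius 1/1296


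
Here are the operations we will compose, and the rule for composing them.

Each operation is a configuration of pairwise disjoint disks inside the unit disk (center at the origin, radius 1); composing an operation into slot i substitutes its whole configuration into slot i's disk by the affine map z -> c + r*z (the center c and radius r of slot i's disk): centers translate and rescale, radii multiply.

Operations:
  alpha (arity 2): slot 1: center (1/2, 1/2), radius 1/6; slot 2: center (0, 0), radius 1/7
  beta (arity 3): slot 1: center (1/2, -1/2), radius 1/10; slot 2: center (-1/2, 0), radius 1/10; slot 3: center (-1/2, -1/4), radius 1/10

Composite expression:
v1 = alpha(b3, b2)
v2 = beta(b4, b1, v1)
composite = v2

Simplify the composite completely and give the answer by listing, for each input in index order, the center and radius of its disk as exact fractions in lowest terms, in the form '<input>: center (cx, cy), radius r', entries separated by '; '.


b1: center (-1/2, 0), radius 1/10; b2: center (-1/2, -1/4), radius 1/70; b3: center (-9/20, -1/5), radius 1/60; b4: center (1/2, -1/2), radius 1/10

Each b-disk chains the slot maps above it in beta; radii multiply.
b4 passes through 1 substitution, ending at center (1/2, -1/2), radius 1/10
b1 passes through 1 substitution, ending at center (-1/2, 0), radius 1/10
b3 passes through 2 substitutions, ending at center (-9/20, -1/5), radius 1/60
b2 passes through 2 substitutions, ending at center (-1/2, -1/4), radius 1/70


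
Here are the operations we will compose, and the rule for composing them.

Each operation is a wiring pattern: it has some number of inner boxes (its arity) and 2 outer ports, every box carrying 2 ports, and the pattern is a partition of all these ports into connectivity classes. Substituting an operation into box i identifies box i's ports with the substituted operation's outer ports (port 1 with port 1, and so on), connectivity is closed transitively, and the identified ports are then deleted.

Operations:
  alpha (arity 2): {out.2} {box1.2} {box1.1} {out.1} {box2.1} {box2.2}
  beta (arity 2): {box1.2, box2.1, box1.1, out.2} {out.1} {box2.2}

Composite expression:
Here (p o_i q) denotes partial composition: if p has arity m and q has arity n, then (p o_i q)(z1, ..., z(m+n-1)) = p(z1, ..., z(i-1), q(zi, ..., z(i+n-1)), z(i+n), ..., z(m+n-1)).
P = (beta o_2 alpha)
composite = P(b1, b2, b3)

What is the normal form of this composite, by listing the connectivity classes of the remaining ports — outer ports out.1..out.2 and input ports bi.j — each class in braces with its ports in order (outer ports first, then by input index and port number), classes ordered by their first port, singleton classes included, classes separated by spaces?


Connectivity passes through glued beta-boundaries; trace each wire chain.
alpha over (b2, b3) gives {out.1} {out.2} {b2.1} {b2.2} {b3.1} {b3.2}, out.j being that stage's outer ports
beta over (b1, b2, b3) gives {out.1} {out.2, b1.1, b1.2} {b2.1} {b2.2} {b3.1} {b3.2}, out.j being that stage's outer ports

{out.1} {out.2, b1.1, b1.2} {b2.1} {b2.2} {b3.1} {b3.2}


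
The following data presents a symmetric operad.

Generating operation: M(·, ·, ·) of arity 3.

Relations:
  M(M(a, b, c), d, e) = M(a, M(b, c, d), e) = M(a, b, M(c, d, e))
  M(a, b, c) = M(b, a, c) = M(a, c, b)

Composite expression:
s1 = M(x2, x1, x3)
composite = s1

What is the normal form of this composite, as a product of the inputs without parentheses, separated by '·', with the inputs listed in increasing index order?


Shape and order are irrelevant to M; the x-input set decides.
M(x2, x1, x3) flattens to x2 · x1 · x3
the factors in increasing index order: x1 · x2 · x3

x1 · x2 · x3


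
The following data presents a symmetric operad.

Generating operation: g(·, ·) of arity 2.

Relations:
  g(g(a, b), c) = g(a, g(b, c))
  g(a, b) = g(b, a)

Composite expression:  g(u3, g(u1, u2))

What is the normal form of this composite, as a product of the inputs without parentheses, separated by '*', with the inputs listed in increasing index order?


u1 * u2 * u3

Key point: g commutes, so take the u-inputs in any fixed order.
g(u1, u2) reduces to u1 * u2
g(u3, g(u1, u2)) reduces to u3 * u1 * u2
the factors in increasing index order: u1 * u2 * u3


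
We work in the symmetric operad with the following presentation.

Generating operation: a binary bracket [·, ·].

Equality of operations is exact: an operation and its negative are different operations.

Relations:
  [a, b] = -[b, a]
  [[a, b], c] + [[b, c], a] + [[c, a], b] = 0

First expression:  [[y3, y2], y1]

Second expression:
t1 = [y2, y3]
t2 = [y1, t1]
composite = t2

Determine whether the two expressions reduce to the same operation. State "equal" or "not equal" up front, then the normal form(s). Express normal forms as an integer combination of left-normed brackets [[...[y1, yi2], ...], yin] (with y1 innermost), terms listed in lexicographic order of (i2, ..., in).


equal — both sides give [[y1, y2], y3] - [[y1, y3], y2]

Reducing the first expression gives [[y1, y2], y3] - [[y1, y3], y2]
Reducing the second expression gives [[y1, y2], y3] - [[y1, y3], y2]
Both agree, so they are equal.


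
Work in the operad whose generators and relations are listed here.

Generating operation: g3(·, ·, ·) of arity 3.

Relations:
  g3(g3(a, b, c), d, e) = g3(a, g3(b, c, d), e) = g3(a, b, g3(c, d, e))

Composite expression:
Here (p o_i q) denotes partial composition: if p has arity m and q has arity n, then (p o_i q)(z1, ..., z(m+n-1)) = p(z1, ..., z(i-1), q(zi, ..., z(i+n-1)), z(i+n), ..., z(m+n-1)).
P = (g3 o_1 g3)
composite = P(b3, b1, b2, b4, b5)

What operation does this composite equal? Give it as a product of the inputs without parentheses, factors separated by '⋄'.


Every regrouping of g3 is equal, so read the b-inputs in written order.
g3(b3, b1, b2) spells out as b3 ⋄ b1 ⋄ b2
g3(g3(b3, b1, b2), b4, b5) spells out as b3 ⋄ b1 ⋄ b2 ⋄ b4 ⋄ b5

b3 ⋄ b1 ⋄ b2 ⋄ b4 ⋄ b5


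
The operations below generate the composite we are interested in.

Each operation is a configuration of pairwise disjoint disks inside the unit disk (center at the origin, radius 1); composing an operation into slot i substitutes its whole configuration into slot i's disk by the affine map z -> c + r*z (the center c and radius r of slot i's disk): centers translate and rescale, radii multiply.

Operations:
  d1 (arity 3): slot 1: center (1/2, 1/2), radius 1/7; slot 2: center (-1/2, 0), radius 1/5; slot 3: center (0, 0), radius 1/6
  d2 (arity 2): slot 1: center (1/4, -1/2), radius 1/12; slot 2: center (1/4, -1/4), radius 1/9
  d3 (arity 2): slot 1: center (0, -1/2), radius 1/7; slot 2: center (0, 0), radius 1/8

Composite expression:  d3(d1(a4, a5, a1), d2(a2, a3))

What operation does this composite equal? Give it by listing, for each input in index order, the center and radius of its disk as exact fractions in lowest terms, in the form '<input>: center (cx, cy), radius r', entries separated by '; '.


a1: center (0, -1/2), radius 1/42; a2: center (1/32, -1/16), radius 1/96; a3: center (1/32, -1/32), radius 1/72; a4: center (1/14, -3/7), radius 1/49; a5: center (-1/14, -1/2), radius 1/35

Only the slot chain above each a matters under d3; compose those maps.
input a4: applying the 2 nested substitutions gives center (1/14, -3/7), radius 1/49
input a5: applying the 2 nested substitutions gives center (-1/14, -1/2), radius 1/35
input a1: applying the 2 nested substitutions gives center (0, -1/2), radius 1/42
input a2: applying the 2 nested substitutions gives center (1/32, -1/16), radius 1/96
input a3: applying the 2 nested substitutions gives center (1/32, -1/32), radius 1/72


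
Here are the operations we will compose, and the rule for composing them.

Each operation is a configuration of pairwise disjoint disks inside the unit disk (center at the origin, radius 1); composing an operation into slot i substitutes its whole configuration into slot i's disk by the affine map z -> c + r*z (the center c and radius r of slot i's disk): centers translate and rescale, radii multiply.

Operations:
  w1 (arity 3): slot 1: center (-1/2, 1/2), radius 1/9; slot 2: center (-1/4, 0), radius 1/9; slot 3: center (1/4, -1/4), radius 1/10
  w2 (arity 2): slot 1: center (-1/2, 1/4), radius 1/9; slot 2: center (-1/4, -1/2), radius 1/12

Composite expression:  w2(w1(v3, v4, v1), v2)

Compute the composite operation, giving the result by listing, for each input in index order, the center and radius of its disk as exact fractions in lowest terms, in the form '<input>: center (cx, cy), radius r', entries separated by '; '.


v1: center (-17/36, 2/9), radius 1/90; v2: center (-1/4, -1/2), radius 1/12; v3: center (-5/9, 11/36), radius 1/81; v4: center (-19/36, 1/4), radius 1/81

Below w2, radii multiply path by path; the v-disk centers shift.
input v3: composing its 2 substitution steps yields center (-5/9, 11/36), radius 1/81
input v4: composing its 2 substitution steps yields center (-19/36, 1/4), radius 1/81
input v1: composing its 2 substitution steps yields center (-17/36, 2/9), radius 1/90
input v2: composing its 1 substitution step yields center (-1/4, -1/2), radius 1/12


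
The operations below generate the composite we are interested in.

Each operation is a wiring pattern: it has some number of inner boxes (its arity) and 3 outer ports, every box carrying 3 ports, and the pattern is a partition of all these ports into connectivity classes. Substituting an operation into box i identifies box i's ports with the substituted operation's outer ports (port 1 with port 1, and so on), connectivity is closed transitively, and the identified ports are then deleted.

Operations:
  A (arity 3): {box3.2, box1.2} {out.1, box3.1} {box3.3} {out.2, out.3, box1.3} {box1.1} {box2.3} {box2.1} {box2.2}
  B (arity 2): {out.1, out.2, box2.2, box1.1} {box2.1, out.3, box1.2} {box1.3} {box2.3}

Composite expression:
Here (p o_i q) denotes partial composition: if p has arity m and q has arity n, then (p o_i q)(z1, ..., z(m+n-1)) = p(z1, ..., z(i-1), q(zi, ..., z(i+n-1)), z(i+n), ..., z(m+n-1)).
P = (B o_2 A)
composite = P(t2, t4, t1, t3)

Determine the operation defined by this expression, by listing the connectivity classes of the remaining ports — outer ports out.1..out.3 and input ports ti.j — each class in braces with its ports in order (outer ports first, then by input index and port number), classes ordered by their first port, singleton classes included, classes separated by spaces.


{out.1, out.2, t2.1, t4.3} {out.3, t2.2, t3.1} {t1.1} {t1.2} {t1.3} {t2.3} {t3.2, t4.2} {t3.3} {t4.1}


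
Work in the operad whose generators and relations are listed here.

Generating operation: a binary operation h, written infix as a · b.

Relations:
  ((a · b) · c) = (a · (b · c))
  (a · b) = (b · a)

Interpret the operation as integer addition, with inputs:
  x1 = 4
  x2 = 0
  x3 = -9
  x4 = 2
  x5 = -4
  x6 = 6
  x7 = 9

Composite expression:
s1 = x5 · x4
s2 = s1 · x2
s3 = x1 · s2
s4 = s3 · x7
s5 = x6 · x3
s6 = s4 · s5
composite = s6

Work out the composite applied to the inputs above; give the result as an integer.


8

(x5 · x4) = -2
((x5 · x4) · x2) = -2
(x1 · ((x5 · x4) · x2)) = 2
((x1 · ((x5 · x4) · x2)) · x7) = 11
(x6 · x3) = -3
(((x1 · ((x5 · x4) · x2)) · x7) · (x6 · x3)) = 8


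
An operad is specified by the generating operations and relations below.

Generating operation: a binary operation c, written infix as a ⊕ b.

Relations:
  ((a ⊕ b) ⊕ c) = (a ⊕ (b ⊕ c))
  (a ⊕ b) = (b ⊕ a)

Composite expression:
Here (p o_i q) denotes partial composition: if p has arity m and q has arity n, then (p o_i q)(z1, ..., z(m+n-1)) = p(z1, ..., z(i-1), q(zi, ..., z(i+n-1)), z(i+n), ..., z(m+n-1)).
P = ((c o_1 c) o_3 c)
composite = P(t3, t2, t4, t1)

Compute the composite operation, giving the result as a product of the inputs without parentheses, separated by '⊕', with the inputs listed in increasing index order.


t1 ⊕ t2 ⊕ t3 ⊕ t4

Key point: c commutes, so take the t-inputs in any fixed order.
(t3 ⊕ t2) unparenthesizes to t3 ⊕ t2
(t4 ⊕ t1) unparenthesizes to t4 ⊕ t1
((t3 ⊕ t2) ⊕ (t4 ⊕ t1)) unparenthesizes to t3 ⊕ t2 ⊕ t4 ⊕ t1
putting the inputs in ascending order: t1 ⊕ t2 ⊕ t3 ⊕ t4


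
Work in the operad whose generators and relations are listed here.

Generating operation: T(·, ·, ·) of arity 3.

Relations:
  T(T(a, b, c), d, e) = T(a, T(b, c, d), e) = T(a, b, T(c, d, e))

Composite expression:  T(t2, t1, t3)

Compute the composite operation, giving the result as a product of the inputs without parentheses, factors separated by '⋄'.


All parenthesizations of T agree; list the t-inputs left to right.
T(t2, t1, t3) linearizes to t2 ⋄ t1 ⋄ t3

t2 ⋄ t1 ⋄ t3


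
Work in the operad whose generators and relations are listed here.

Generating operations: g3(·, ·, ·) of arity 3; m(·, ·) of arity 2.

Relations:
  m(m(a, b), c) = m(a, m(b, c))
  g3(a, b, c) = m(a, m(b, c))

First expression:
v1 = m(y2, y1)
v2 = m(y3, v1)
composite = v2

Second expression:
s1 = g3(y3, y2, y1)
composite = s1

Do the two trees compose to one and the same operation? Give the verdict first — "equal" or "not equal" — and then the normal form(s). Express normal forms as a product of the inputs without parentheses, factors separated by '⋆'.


equal; the common form is y3 ⋆ y2 ⋆ y1

Normal form of the first expression: y3 ⋆ y2 ⋆ y1
Normal form of the second expression: y3 ⋆ y2 ⋆ y1
The normal forms match — equal.


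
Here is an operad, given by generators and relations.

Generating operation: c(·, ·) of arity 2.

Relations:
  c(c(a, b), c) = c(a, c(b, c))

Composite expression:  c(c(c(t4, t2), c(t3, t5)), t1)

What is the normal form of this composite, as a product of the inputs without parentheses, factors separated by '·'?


t4 · t2 · t3 · t5 · t1


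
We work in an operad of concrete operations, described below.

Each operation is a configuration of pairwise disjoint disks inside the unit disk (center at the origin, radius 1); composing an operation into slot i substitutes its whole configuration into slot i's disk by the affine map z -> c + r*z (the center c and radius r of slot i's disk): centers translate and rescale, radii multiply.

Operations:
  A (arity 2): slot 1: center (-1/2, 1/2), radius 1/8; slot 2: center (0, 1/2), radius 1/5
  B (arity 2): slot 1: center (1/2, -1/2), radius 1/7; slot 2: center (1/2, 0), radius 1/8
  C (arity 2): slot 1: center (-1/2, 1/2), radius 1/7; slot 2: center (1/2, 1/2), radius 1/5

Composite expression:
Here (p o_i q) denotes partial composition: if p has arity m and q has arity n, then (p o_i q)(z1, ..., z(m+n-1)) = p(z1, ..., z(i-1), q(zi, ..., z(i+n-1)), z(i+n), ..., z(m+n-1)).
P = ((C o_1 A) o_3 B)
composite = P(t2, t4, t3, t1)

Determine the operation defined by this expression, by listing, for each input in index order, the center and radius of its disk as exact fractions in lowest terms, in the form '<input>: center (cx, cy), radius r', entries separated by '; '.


Each t-disk chains the slot maps above it in C; radii multiply.
input t2: applying the 2 nested substitutions gives center (-4/7, 4/7), radius 1/56
input t4: applying the 2 nested substitutions gives center (-1/2, 4/7), radius 1/35
input t3: applying the 2 nested substitutions gives center (3/5, 2/5), radius 1/35
input t1: applying the 2 nested substitutions gives center (3/5, 1/2), radius 1/40

t1: center (3/5, 1/2), radius 1/40; t2: center (-4/7, 4/7), radius 1/56; t3: center (3/5, 2/5), radius 1/35; t4: center (-1/2, 4/7), radius 1/35


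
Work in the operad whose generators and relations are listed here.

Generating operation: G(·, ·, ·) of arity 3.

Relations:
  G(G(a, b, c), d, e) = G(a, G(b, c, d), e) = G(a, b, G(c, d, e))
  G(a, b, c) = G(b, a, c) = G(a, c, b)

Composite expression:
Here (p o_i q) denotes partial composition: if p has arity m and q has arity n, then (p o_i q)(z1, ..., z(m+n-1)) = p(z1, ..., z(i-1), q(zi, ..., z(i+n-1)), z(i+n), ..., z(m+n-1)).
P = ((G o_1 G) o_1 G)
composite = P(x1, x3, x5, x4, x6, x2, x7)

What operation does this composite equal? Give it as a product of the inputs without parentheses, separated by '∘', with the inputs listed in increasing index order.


x1 ∘ x2 ∘ x3 ∘ x4 ∘ x5 ∘ x6 ∘ x7

Any arrangement under G is one operation, so sort the x-inputs.
G(x1, x3, x5) collapses to x1 ∘ x3 ∘ x5
G(G(x1, x3, x5), x4, x6) collapses to x1 ∘ x3 ∘ x5 ∘ x4 ∘ x6
G(G(G(x1, x3, x5), x4, x6), x2, x7) collapses to x1 ∘ x3 ∘ x5 ∘ x4 ∘ x6 ∘ x2 ∘ x7
sorting the factors by input index: x1 ∘ x2 ∘ x3 ∘ x4 ∘ x5 ∘ x6 ∘ x7


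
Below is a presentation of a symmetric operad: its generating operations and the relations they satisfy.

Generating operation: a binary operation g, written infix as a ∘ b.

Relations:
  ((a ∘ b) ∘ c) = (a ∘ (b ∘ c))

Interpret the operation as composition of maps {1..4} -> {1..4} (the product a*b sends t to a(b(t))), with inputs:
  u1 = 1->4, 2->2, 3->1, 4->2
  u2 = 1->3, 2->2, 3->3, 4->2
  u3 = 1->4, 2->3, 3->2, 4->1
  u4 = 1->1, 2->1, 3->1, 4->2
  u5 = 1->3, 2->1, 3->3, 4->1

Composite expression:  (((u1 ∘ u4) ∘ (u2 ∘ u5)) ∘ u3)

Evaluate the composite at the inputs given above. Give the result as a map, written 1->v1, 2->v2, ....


(u1 ∘ u4) = 1->4, 2->4, 3->4, 4->2
(u2 ∘ u5) = 1->3, 2->3, 3->3, 4->3
((u1 ∘ u4) ∘ (u2 ∘ u5)) = 1->4, 2->4, 3->4, 4->4
(((u1 ∘ u4) ∘ (u2 ∘ u5)) ∘ u3) = 1->4, 2->4, 3->4, 4->4

1->4, 2->4, 3->4, 4->4


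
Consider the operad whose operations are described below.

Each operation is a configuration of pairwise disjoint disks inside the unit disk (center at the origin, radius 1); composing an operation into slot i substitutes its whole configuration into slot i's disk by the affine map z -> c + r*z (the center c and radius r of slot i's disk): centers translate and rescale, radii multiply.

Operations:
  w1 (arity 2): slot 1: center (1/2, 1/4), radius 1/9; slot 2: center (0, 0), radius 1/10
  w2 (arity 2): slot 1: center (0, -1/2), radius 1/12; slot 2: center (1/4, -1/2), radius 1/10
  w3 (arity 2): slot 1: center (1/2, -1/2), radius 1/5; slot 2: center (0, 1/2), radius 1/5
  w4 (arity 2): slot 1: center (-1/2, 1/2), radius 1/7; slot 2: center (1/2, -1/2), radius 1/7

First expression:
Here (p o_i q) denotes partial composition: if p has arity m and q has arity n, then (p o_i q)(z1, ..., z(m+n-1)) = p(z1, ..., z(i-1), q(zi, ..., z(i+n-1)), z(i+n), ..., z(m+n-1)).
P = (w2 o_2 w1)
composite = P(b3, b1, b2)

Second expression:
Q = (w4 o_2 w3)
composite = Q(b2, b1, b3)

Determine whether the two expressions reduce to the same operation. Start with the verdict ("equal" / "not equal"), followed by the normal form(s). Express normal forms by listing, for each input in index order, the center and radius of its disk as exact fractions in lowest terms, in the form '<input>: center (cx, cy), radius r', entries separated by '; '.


not equal — first b1: center (3/10, -19/40), radius 1/90; b2: center (1/4, -1/2), radius 1/100; b3: center (0, -1/2), radius 1/12, second b1: center (4/7, -4/7), radius 1/35; b2: center (-1/2, 1/2), radius 1/7; b3: center (1/2, -3/7), radius 1/35


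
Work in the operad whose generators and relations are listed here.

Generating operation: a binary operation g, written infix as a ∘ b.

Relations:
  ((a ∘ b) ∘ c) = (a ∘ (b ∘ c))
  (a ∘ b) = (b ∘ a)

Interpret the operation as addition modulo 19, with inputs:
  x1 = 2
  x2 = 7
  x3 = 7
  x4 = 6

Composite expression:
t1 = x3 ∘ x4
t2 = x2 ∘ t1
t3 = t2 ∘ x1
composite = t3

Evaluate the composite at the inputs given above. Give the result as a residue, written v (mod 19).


3 (mod 19)

(x3 ∘ x4) = 13
(x2 ∘ (x3 ∘ x4)) = 1
((x2 ∘ (x3 ∘ x4)) ∘ x1) = 3


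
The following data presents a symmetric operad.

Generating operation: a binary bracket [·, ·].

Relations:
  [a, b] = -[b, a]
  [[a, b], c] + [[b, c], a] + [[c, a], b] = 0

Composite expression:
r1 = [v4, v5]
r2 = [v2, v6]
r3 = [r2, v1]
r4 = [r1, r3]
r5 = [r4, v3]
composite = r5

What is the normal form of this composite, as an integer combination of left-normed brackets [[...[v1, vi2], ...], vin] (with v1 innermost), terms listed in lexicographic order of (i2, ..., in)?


[[[[[v1, v2], v6], v4], v5], v3] - [[[[[v1, v2], v6], v5], v4], v3] - [[[[[v1, v6], v2], v4], v5], v3] + [[[[[v1, v6], v2], v5], v4], v3]

Left-normed coefficients sit on the v1-initial expansion words.
Composite bracket: [[[v4, v5], [[v2, v6], v1]], v3]
Expanding via [a, b] = ab - ba: 32 signed words (2^5 = 32).
Words beginning with v1 determine it all:
  v1v2v6v4v5v3 appears with sign +1, giving the term +[[[[[v1, v2], v6], v4], v5], v3]
  v1v2v6v5v4v3 appears with sign -1, giving the term -[[[[[v1, v2], v6], v5], v4], v3]
  v1v6v2v4v5v3 appears with sign -1, giving the term -[[[[[v1, v6], v2], v4], v5], v3]
  v1v6v2v5v4v3 appears with sign +1, giving the term +[[[[[v1, v6], v2], v5], v4], v3]


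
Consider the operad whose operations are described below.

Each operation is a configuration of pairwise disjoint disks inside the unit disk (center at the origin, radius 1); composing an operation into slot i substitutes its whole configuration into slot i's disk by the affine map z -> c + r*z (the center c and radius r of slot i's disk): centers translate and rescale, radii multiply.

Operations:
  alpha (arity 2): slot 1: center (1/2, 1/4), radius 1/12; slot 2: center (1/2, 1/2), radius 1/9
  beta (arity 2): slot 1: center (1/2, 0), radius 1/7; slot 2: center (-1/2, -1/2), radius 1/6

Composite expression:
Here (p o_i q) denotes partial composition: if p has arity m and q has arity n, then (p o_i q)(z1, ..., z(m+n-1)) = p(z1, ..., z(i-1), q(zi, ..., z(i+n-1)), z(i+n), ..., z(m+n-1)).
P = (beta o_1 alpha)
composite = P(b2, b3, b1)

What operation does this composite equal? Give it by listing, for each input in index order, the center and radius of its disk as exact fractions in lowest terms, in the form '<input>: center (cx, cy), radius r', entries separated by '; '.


b1: center (-1/2, -1/2), radius 1/6; b2: center (4/7, 1/28), radius 1/84; b3: center (4/7, 1/14), radius 1/63

Below beta, radii multiply path by path; the b-disk centers shift.
for b2, the 2-step affine chain lands on center (4/7, 1/28), radius 1/84
for b3, the 2-step affine chain lands on center (4/7, 1/14), radius 1/63
for b1, the 1-step affine chain lands on center (-1/2, -1/2), radius 1/6


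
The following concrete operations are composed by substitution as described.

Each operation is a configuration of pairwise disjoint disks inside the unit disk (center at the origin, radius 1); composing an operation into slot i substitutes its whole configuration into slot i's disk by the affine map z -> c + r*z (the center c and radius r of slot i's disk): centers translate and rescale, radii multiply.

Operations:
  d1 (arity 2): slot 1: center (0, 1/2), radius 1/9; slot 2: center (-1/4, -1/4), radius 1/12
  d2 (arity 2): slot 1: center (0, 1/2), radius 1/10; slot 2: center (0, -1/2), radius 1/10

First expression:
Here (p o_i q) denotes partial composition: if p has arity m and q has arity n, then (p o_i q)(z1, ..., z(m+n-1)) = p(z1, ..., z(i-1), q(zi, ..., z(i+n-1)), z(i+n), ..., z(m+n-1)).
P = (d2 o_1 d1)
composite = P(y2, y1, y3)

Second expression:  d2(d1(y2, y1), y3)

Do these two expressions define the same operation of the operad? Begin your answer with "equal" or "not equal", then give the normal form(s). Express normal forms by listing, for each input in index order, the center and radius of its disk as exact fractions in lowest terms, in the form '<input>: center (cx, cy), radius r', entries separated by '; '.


equal — both sides give y1: center (-1/40, 19/40), radius 1/120; y2: center (0, 11/20), radius 1/90; y3: center (0, -1/2), radius 1/10

The first composite normalizes to y1: center (-1/40, 19/40), radius 1/120; y2: center (0, 11/20), radius 1/90; y3: center (0, -1/2), radius 1/10
The second composite normalizes to y1: center (-1/40, 19/40), radius 1/120; y2: center (0, 11/20), radius 1/90; y3: center (0, -1/2), radius 1/10
The normal forms match — equal.


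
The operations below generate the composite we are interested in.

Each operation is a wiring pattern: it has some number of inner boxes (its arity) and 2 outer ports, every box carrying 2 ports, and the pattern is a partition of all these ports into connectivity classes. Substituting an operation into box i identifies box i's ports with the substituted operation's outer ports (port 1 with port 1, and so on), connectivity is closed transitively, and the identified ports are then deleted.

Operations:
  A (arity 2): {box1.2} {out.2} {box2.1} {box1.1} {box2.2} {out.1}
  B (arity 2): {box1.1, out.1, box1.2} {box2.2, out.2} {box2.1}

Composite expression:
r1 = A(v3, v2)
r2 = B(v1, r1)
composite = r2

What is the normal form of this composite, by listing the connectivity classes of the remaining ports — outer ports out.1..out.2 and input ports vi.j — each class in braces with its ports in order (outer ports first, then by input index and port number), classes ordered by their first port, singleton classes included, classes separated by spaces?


Connectivity passes through glued B-boundaries; trace each wire chain.
after A, the pattern on (v3, v2) reads {out.1} {out.2} {v2.1} {v2.2} {v3.1} {v3.2} (out.j = its outer ports)
after B, the pattern on (v1, v3, v2) reads {out.1, v1.1, v1.2} {out.2} {v2.1} {v2.2} {v3.1} {v3.2} (out.j = its outer ports)

{out.1, v1.1, v1.2} {out.2} {v2.1} {v2.2} {v3.1} {v3.2}


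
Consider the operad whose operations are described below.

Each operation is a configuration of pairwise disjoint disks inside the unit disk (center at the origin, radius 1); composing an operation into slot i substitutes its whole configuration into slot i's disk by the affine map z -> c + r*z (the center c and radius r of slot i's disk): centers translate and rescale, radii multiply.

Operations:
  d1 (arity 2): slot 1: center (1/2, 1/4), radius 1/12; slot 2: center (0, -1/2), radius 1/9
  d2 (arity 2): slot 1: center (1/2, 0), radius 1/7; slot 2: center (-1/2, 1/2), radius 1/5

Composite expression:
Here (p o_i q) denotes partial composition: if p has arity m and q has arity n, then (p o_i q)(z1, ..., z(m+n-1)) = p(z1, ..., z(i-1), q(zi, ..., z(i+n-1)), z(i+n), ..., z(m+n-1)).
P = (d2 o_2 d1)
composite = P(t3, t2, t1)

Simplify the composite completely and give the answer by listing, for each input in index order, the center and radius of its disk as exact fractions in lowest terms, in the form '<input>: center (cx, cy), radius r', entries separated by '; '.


t1: center (-1/2, 2/5), radius 1/45; t2: center (-2/5, 11/20), radius 1/60; t3: center (1/2, 0), radius 1/7

Each t-disk chains the slot maps above it in d2; radii multiply.
t3: after 1 affine step, its disk has center (1/2, 0), radius 1/7
t2: after 2 affine steps, its disk has center (-2/5, 11/20), radius 1/60
t1: after 2 affine steps, its disk has center (-1/2, 2/5), radius 1/45


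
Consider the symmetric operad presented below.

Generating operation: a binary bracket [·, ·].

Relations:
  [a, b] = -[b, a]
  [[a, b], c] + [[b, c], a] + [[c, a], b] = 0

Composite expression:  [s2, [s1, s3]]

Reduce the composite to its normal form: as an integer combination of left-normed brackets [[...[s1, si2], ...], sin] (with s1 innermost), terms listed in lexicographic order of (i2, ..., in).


Expand each bracket as ab - ba; the s1-initial words give the coefficients.
Composite bracket: [s2, [s1, s3]]
The bracket unfolds into 4 signed words via [a, b] = ab - ba (2^2 = 4).
The s1-initial words carry the normal form:
  word s1s3s2 has sign -1, contributing -[[s1, s3], s2]

-[[s1, s3], s2]


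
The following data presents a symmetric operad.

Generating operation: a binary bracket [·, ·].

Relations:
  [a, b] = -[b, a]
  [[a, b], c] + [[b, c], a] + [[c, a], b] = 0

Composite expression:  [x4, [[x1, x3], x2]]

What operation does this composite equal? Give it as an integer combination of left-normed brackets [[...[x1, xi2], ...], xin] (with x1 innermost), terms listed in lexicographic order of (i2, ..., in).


-[[[x1, x3], x2], x4]


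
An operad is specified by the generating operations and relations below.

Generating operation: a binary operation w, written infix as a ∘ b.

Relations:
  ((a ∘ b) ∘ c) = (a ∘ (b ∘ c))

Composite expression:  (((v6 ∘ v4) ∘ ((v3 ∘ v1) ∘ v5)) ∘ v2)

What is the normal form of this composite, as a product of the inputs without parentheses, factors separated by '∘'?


v6 ∘ v4 ∘ v3 ∘ v1 ∘ v5 ∘ v2

Associativity of w dissolves the nesting; only the v-input order survives.
(v6 ∘ v4) collapses to v6 ∘ v4
(v3 ∘ v1) collapses to v3 ∘ v1
((v3 ∘ v1) ∘ v5) collapses to v3 ∘ v1 ∘ v5
((v6 ∘ v4) ∘ ((v3 ∘ v1) ∘ v5)) collapses to v6 ∘ v4 ∘ v3 ∘ v1 ∘ v5
(((v6 ∘ v4) ∘ ((v3 ∘ v1) ∘ v5)) ∘ v2) collapses to v6 ∘ v4 ∘ v3 ∘ v1 ∘ v5 ∘ v2


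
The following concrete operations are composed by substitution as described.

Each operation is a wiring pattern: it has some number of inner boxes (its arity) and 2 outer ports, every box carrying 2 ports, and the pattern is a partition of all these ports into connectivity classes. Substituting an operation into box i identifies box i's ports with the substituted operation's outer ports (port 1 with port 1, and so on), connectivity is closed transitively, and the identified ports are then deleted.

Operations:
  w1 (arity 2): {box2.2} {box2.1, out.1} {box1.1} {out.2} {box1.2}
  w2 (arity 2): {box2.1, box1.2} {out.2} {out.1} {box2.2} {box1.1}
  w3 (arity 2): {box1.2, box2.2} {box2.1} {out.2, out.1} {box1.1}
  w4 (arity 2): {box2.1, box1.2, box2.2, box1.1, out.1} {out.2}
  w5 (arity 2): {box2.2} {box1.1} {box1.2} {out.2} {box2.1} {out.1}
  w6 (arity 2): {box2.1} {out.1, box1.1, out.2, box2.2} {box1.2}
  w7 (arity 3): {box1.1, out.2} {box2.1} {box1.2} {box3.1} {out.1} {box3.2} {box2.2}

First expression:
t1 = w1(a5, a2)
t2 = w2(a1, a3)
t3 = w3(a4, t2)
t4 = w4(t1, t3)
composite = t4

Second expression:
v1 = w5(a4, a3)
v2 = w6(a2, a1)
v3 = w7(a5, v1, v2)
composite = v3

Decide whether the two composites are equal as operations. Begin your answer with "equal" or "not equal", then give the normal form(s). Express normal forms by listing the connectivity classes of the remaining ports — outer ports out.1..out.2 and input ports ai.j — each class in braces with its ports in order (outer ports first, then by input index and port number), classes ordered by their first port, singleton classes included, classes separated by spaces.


Normal form of the first expression: {out.1, a2.1} {out.2} {a1.1} {a1.2, a3.1} {a2.2} {a3.2} {a4.1} {a4.2} {a5.1} {a5.2}
Normal form of the second expression: {out.1} {out.2, a5.1} {a1.1} {a1.2, a2.1} {a2.2} {a3.1} {a3.2} {a4.1} {a4.2} {a5.2}
The forms do not match — not equal.

not equal; first: {out.1, a2.1} {out.2} {a1.1} {a1.2, a3.1} {a2.2} {a3.2} {a4.1} {a4.2} {a5.1} {a5.2}; second: {out.1} {out.2, a5.1} {a1.1} {a1.2, a2.1} {a2.2} {a3.1} {a3.2} {a4.1} {a4.2} {a5.2}


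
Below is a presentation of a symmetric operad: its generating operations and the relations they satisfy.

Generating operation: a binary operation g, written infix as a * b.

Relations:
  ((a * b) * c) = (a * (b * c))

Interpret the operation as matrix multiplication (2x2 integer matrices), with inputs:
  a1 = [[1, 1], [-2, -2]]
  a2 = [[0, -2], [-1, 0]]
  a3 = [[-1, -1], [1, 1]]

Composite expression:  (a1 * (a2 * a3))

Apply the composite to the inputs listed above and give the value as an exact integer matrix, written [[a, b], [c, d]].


(a2 * a3) = [[-2, -2], [1, 1]]
(a1 * (a2 * a3)) = [[-1, -1], [2, 2]]

[[-1, -1], [2, 2]]


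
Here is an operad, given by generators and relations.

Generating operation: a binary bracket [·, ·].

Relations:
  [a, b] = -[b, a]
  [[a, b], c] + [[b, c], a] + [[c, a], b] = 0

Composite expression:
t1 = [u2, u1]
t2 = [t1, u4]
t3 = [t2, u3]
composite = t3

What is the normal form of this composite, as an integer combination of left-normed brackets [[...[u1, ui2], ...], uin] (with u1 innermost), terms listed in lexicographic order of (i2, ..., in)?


-[[[u1, u2], u4], u3]

Left-normed coefficients sit on the u1-initial expansion words.
Composite bracket: [[[u2, u1], u4], u3]
Under [a, b] = ab - ba we get 8 signed associative words (2^3 = 8).
Keep just the words that open with u1:
  the word u1u2u4u3 carries sign -1 and contributes -[[[u1, u2], u4], u3]


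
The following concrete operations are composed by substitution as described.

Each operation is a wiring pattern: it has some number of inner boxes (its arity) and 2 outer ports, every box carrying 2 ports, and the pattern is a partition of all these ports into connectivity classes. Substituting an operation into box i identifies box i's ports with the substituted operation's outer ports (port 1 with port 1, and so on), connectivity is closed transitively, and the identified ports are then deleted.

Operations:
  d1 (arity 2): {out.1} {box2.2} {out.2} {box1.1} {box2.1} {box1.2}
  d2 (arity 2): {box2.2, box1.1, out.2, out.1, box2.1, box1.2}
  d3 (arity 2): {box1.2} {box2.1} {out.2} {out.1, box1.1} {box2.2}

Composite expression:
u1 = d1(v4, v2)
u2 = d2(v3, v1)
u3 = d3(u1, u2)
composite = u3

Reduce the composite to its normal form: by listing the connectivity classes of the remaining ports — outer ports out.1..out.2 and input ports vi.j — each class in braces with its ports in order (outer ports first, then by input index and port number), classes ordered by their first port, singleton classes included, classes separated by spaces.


Connectivity passes through glued d3-boundaries; trace each wire chain.
the subtree at d1 composes to {out.1} {out.2} {v2.1} {v2.2} {v4.1} {v4.2} on (v4, v2); out.j = own outer ports
the subtree at d2 composes to {out.1, out.2, v1.1, v1.2, v3.1, v3.2} on (v3, v1); out.j = own outer ports
the subtree at d3 composes to {out.1} {out.2} {v1.1, v1.2, v3.1, v3.2} {v2.1} {v2.2} {v4.1} {v4.2} on (v4, v2, v3, v1); out.j = own outer ports

{out.1} {out.2} {v1.1, v1.2, v3.1, v3.2} {v2.1} {v2.2} {v4.1} {v4.2}


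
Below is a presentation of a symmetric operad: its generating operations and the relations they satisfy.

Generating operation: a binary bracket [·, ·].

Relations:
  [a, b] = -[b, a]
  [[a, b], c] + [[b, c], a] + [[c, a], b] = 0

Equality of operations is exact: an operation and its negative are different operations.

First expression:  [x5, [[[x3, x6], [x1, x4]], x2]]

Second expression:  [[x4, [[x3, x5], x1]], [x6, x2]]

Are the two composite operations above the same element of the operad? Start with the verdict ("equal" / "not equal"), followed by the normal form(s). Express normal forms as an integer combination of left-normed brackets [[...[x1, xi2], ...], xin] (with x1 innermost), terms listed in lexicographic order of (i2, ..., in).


not equal — first [[[[[x1, x4], x3], x6], x2], x5] - [[[[[x1, x4], x6], x3], x2], x5], second -[[[[[x1, x3], x5], x4], x2], x6] + [[[[[x1, x3], x5], x4], x6], x2] + [[[[[x1, x5], x3], x4], x2], x6] - [[[[[x1, x5], x3], x4], x6], x2]

Normal form of the first expression: [[[[[x1, x4], x3], x6], x2], x5] - [[[[[x1, x4], x6], x3], x2], x5]
Normal form of the second expression: -[[[[[x1, x3], x5], x4], x2], x6] + [[[[[x1, x3], x5], x4], x6], x2] + [[[[[x1, x5], x3], x4], x2], x6] - [[[[[x1, x5], x3], x4], x6], x2]
Distinct normal forms: not equal.


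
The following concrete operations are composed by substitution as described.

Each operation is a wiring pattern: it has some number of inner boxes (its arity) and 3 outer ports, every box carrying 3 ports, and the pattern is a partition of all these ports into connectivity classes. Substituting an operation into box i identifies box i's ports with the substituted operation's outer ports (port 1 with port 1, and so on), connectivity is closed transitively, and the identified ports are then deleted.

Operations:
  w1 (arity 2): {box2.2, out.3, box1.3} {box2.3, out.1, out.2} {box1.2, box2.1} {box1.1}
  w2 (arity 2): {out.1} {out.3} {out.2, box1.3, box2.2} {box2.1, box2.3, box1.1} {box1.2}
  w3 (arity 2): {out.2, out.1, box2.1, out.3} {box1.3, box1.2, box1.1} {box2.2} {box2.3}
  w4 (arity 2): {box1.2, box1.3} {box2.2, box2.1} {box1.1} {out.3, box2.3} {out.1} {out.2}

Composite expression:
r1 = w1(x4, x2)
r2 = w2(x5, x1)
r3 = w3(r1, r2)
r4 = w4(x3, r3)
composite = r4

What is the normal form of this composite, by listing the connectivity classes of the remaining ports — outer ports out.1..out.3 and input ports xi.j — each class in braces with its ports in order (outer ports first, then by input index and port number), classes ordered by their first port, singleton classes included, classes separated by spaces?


Connectivity passes through glued w4-boundaries; trace each wire chain.
the subtree at w1 composes to {out.1, out.2, x2.3} {out.3, x2.2, x4.3} {x2.1, x4.2} {x4.1} on (x4, x2); out.j = own outer ports
the subtree at w2 composes to {out.1} {out.2, x1.2, x5.3} {out.3} {x1.1, x1.3, x5.1} {x5.2} on (x5, x1); out.j = own outer ports
the subtree at w3 composes to {out.1, out.2, out.3} {x1.1, x1.3, x5.1} {x1.2, x5.3} {x2.1, x4.2} {x2.2, x2.3, x4.3} {x4.1} {x5.2} on (x4, x2, x5, x1); out.j = own outer ports
the subtree at w4 composes to {out.1} {out.2} {out.3} {x1.1, x1.3, x5.1} {x1.2, x5.3} {x2.1, x4.2} {x2.2, x2.3, x4.3} {x3.1} {x3.2, x3.3} {x4.1} {x5.2} on (x3, x4, x2, x5, x1); out.j = own outer ports

{out.1} {out.2} {out.3} {x1.1, x1.3, x5.1} {x1.2, x5.3} {x2.1, x4.2} {x2.2, x2.3, x4.3} {x3.1} {x3.2, x3.3} {x4.1} {x5.2}
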